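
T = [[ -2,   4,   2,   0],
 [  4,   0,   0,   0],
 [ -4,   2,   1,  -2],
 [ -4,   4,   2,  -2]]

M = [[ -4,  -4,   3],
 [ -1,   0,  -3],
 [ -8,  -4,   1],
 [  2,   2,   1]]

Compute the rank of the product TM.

First compute TM:
[[-12,   0, -16],
 [-16, -16,  12],
 [  2,   8, -19],
 [ -8,   4, -24]]
Now row reduce the product.
R2 ← R2 − (4/3)·R1: [0, -16, 100/3]
R3 ← R3 + (1/6)·R1: [0, 8, -65/3]
R4 ← R4 − (2/3)·R1: [0, 4, -40/3]
R3 ← R3 + (1/2)·R2: [0, 0, -5]
R4 ← R4 + (1/4)·R2: [0, 0, -5]
R4 ← R4 − R3: [0, 0, 0]
3 nonzero rows, so rank(TM) = 3.

3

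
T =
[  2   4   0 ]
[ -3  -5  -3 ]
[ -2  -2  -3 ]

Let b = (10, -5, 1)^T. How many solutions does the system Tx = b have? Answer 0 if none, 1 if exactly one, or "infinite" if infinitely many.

Row reduce the augmented matrix [T | b].
R2 ← R2 + (3/2)·R1: [0, 1, -3, 10]
R3 ← R3 + R1: [0, 2, -3, 11]
R3 ← R3 − (2)·R2: [0, 0, 3, -9]
The echelon form has 3 nonzero rows, and every pivot lies in the first 3 columns, so rank(T) = rank([T|b]) = 3.
The system is consistent.
rank = 3 = number of unknowns, so the solution is unique.

1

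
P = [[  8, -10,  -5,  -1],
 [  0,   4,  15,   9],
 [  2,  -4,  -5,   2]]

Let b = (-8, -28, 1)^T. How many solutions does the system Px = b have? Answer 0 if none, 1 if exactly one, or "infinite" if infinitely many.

Row reduce the augmented matrix [P | b].
R3 ← R3 − (1/4)·R1: [0, -3/2, -15/4, 9/4, 3]
R3 ← R3 + (3/8)·R2: [0, 0, 15/8, 45/8, -15/2]
The echelon form has 3 nonzero rows, and every pivot lies in the first 4 columns, so rank(P) = rank([P|b]) = 3.
The system is consistent.
rank = 3 < 4 unknowns, so there are infinitely many solutions.

infinite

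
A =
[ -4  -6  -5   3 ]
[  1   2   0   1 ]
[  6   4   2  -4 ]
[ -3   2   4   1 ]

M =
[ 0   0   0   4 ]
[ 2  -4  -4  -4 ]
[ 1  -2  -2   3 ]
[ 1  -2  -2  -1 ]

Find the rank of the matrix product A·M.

First compute AM:
[[-14,  28,  28, -10],
 [  5, -10, -10,  -5],
 [  6, -12, -12,  18],
 [  9, -18, -18,  -9]]
Now row reduce the product.
R2 ← R2 + (5/14)·R1: [0, 0, 0, -60/7]
R3 ← R3 + (3/7)·R1: [0, 0, 0, 96/7]
R4 ← R4 + (9/14)·R1: [0, 0, 0, -108/7]
R3 ← R3 + (8/5)·R2: [0, 0, 0, 0]
R4 ← R4 − (9/5)·R2: [0, 0, 0, 0]
2 nonzero rows, so rank(AM) = 2.

2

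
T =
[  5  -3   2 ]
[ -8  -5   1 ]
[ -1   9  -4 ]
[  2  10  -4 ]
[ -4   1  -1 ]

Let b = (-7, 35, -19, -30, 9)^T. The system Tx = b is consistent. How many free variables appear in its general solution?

1

Row reduce the augmented matrix [T | b].
R2 ← R2 + (8/5)·R1: [0, -49/5, 21/5, 119/5]
R3 ← R3 + (1/5)·R1: [0, 42/5, -18/5, -102/5]
R4 ← R4 − (2/5)·R1: [0, 56/5, -24/5, -136/5]
R5 ← R5 + (4/5)·R1: [0, -7/5, 3/5, 17/5]
R3 ← R3 + (6/7)·R2: [0, 0, 0, 0]
R4 ← R4 + (8/7)·R2: [0, 0, 0, 0]
R5 ← R5 − (1/7)·R2: [0, 0, 0, 0]
The echelon form has 2 nonzero rows, and every pivot lies in the first 3 columns, so rank(T) = rank([T|b]) = 2.
The system is consistent.
Free variables = (unknowns) − (rank) = 3 − 2 = 1.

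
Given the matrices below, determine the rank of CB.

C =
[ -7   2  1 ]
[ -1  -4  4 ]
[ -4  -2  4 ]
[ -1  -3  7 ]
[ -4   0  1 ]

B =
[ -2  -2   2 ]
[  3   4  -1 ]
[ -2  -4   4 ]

First compute CB:
[[ 18,  18, -12],
 [-18, -30,  18],
 [ -6, -16,  10],
 [-21, -38,  29],
 [  6,   4,  -4]]
Now row reduce the product.
R2 ← R2 + R1: [0, -12, 6]
R3 ← R3 + (1/3)·R1: [0, -10, 6]
R4 ← R4 + (7/6)·R1: [0, -17, 15]
R5 ← R5 − (1/3)·R1: [0, -2, 0]
R3 ← R3 − (5/6)·R2: [0, 0, 1]
R4 ← R4 − (17/12)·R2: [0, 0, 13/2]
R5 ← R5 − (1/6)·R2: [0, 0, -1]
R4 ← R4 − (13/2)·R3: [0, 0, 0]
R5 ← R5 + R3: [0, 0, 0]
3 nonzero rows, so rank(CB) = 3.

3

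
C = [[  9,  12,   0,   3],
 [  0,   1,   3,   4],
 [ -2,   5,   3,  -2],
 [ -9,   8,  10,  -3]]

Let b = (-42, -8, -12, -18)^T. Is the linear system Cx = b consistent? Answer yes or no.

yes

Row reduce the augmented matrix [C | b].
R3 ← R3 + (2/9)·R1: [0, 23/3, 3, -4/3, -64/3]
R4 ← R4 + R1: [0, 20, 10, 0, -60]
R3 ← R3 − (23/3)·R2: [0, 0, -20, -32, 40]
R4 ← R4 − (20)·R2: [0, 0, -50, -80, 100]
R4 ← R4 − (5/2)·R3: [0, 0, 0, 0, 0]
The echelon form has 3 nonzero rows, and every pivot lies in the first 4 columns, so rank(C) = rank([C|b]) = 3.
The system is consistent.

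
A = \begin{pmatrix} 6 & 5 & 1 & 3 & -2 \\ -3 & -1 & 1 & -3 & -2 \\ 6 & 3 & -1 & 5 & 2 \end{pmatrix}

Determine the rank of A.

Row reduce to echelon form.
R2 ← R2 + (1/2)·R1: [0, 3/2, 3/2, -3/2, -3]
R3 ← R3 − R1: [0, -2, -2, 2, 4]
R3 ← R3 + (4/3)·R2: [0, 0, 0, 0, 0]
Echelon form has 2 nonzero rows, so rank(A) = 2.

2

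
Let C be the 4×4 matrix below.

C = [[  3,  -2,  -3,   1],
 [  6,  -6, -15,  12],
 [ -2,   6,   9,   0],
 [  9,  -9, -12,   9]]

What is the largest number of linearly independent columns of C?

Row reduce to echelon form.
R2 ← R2 − (2)·R1: [0, -2, -9, 10]
R3 ← R3 + (2/3)·R1: [0, 14/3, 7, 2/3]
R4 ← R4 − (3)·R1: [0, -3, -3, 6]
R3 ← R3 + (7/3)·R2: [0, 0, -14, 24]
R4 ← R4 − (3/2)·R2: [0, 0, 21/2, -9]
R4 ← R4 + (3/4)·R3: [0, 0, 0, 9]
Echelon form has 4 nonzero rows, so rank(C) = 4.
The rank gives the maximum number of linearly independent columns: 4.

4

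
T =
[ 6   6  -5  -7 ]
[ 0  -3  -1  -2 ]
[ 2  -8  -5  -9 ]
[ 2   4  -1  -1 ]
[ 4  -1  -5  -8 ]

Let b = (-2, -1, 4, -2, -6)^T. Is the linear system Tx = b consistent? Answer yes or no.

Row reduce the augmented matrix [T | b].
R3 ← R3 − (1/3)·R1: [0, -10, -10/3, -20/3, 14/3]
R4 ← R4 − (1/3)·R1: [0, 2, 2/3, 4/3, -4/3]
R5 ← R5 − (2/3)·R1: [0, -5, -5/3, -10/3, -14/3]
R3 ← R3 − (10/3)·R2: [0, 0, 0, 0, 8]
R4 ← R4 + (2/3)·R2: [0, 0, 0, 0, -2]
R5 ← R5 − (5/3)·R2: [0, 0, 0, 0, -3]
R4 ← R4 + (1/4)·R3: [0, 0, 0, 0, 0]
R5 ← R5 + (3/8)·R3: [0, 0, 0, 0, 0]
The echelon form has 3 nonzero rows; the last pivot sits in the augmented column, so rank(T) = 2 but rank([T|b]) = 3.
Since the ranks differ, the system is inconsistent.

no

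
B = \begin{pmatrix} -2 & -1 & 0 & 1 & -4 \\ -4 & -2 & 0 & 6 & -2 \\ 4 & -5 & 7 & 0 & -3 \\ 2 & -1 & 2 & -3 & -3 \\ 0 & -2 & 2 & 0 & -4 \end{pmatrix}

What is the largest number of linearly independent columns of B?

Row reduce to echelon form.
R2 ← R2 − (2)·R1: [0, 0, 0, 4, 6]
R3 ← R3 + (2)·R1: [0, -7, 7, 2, -11]
R4 ← R4 + R1: [0, -2, 2, -2, -7]
Swap R2 ↔ R3
R4 ← R4 − (2/7)·R2: [0, 0, 0, -18/7, -27/7]
R5 ← R5 − (2/7)·R2: [0, 0, 0, -4/7, -6/7]
R4 ← R4 + (9/14)·R3: [0, 0, 0, 0, 0]
R5 ← R5 + (1/7)·R3: [0, 0, 0, 0, 0]
Echelon form has 3 nonzero rows, so rank(B) = 3.
The rank gives the maximum number of linearly independent columns: 3.

3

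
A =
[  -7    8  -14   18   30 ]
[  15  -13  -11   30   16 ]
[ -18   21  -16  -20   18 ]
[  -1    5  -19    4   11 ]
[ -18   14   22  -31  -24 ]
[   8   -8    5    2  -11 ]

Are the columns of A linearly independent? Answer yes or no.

yes

Row reduce A to echelon form.
R2 ← R2 + (15/7)·R1: [0, 29/7, -41, 480/7, 562/7]
R3 ← R3 − (18/7)·R1: [0, 3/7, 20, -464/7, -414/7]
R4 ← R4 − (1/7)·R1: [0, 27/7, -17, 10/7, 47/7]
R5 ← R5 − (18/7)·R1: [0, -46/7, 58, -541/7, -708/7]
R6 ← R6 + (8/7)·R1: [0, 8/7, -11, 158/7, 163/7]
R3 ← R3 − (3/29)·R2: [0, 0, 703/29, -2128/29, -1956/29]
R4 ← R4 − (27/29)·R2: [0, 0, 614/29, -1810/29, -1973/29]
R5 ← R5 + (46/29)·R2: [0, 0, -204/29, 913/29, 760/29]
R6 ← R6 − (8/29)·R2: [0, 0, 9/29, 106/29, 33/29]
R4 ← R4 − (614/703)·R3: [0, 0, 0, 62/37, -6415/703]
R5 ← R5 + (204/703)·R3: [0, 0, 0, 377/37, 4664/703]
R6 ← R6 − (9/703)·R3: [0, 0, 0, 170/37, 1407/703]
R5 ← R5 − (377/62)·R4: [0, 0, 0, 0, 73179/1178]
R6 ← R6 − (85/31)·R4: [0, 0, 0, 0, 15916/589]
R6 ← R6 − (184/423)·R5: [0, 0, 0, 0, 0]
5 pivots among 5 columns.
Every column is a pivot column, so the columns are linearly independent.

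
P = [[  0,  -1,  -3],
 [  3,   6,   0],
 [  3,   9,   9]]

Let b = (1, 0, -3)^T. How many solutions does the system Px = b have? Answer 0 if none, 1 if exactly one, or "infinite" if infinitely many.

infinite

Row reduce the augmented matrix [P | b].
Swap R1 ↔ R2
R3 ← R3 − R1: [0, 3, 9, -3]
R3 ← R3 + (3)·R2: [0, 0, 0, 0]
The echelon form has 2 nonzero rows, and every pivot lies in the first 3 columns, so rank(P) = rank([P|b]) = 2.
The system is consistent.
rank = 2 < 3 unknowns, so there are infinitely many solutions.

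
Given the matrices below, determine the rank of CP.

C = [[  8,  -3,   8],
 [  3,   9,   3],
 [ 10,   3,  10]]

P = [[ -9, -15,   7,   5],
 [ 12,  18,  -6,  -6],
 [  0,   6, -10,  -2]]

First compute CP:
[[-108, -126,  -6,  42],
 [ 81, 135, -63, -45],
 [-54, -36, -48,  12]]
Now row reduce the product.
R2 ← R2 + (3/4)·R1: [0, 81/2, -135/2, -27/2]
R3 ← R3 − (1/2)·R1: [0, 27, -45, -9]
R3 ← R3 − (2/3)·R2: [0, 0, 0, 0]
2 nonzero rows, so rank(CP) = 2.

2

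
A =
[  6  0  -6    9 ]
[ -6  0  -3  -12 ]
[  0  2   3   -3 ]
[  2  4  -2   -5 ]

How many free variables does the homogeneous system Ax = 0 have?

1

Row reduce to echelon form.
R2 ← R2 + R1: [0, 0, -9, -3]
R4 ← R4 − (1/3)·R1: [0, 4, 0, -8]
Swap R2 ↔ R3
R4 ← R4 − (2)·R2: [0, 0, -6, -2]
R4 ← R4 − (2/3)·R3: [0, 0, 0, 0]
3 nonzero rows, so rank(A) = 3.
A has 4 columns; by rank–nullity, nullity = 4 − 3 = 1.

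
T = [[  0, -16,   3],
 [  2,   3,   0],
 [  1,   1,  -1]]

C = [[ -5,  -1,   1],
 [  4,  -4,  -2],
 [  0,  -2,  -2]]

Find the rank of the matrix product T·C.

3

First compute TC:
[[-64,  58,  26],
 [  2, -14,  -4],
 [ -1,  -3,   1]]
Now row reduce the product.
R2 ← R2 + (1/32)·R1: [0, -195/16, -51/16]
R3 ← R3 − (1/64)·R1: [0, -125/32, 19/32]
R3 ← R3 − (25/78)·R2: [0, 0, 21/13]
3 nonzero rows, so rank(TC) = 3.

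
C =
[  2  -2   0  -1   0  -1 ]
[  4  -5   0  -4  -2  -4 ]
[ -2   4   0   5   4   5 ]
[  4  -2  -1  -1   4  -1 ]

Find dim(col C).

3

Row reduce to echelon form.
R2 ← R2 − (2)·R1: [0, -1, 0, -2, -2, -2]
R3 ← R3 + R1: [0, 2, 0, 4, 4, 4]
R4 ← R4 − (2)·R1: [0, 2, -1, 1, 4, 1]
R3 ← R3 + (2)·R2: [0, 0, 0, 0, 0, 0]
R4 ← R4 + (2)·R2: [0, 0, -1, -3, 0, -3]
Swap R3 ↔ R4
Echelon form has 3 nonzero rows, so rank(C) = 3.
The column space has dimension equal to the rank: 3.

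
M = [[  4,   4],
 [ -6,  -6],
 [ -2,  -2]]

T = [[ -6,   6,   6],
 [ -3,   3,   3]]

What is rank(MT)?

1

First compute MT:
[[-36,  36,  36],
 [ 54, -54, -54],
 [ 18, -18, -18]]
Now row reduce the product.
R2 ← R2 + (3/2)·R1: [0, 0, 0]
R3 ← R3 + (1/2)·R1: [0, 0, 0]
1 nonzero row, so rank(MT) = 1.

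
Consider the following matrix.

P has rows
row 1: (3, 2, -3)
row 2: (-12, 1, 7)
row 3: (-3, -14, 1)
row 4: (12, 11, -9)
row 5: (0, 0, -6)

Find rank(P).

3

Row reduce to echelon form.
R2 ← R2 + (4)·R1: [0, 9, -5]
R3 ← R3 + R1: [0, -12, -2]
R4 ← R4 − (4)·R1: [0, 3, 3]
R3 ← R3 + (4/3)·R2: [0, 0, -26/3]
R4 ← R4 − (1/3)·R2: [0, 0, 14/3]
R4 ← R4 + (7/13)·R3: [0, 0, 0]
R5 ← R5 − (9/13)·R3: [0, 0, 0]
Echelon form has 3 nonzero rows, so rank(P) = 3.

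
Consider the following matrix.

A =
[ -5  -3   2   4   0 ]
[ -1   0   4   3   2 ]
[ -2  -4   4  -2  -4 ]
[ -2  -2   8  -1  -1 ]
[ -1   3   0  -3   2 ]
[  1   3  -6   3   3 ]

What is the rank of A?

5

Row reduce to echelon form.
R2 ← R2 − (1/5)·R1: [0, 3/5, 18/5, 11/5, 2]
R3 ← R3 − (2/5)·R1: [0, -14/5, 16/5, -18/5, -4]
R4 ← R4 − (2/5)·R1: [0, -4/5, 36/5, -13/5, -1]
R5 ← R5 − (1/5)·R1: [0, 18/5, -2/5, -19/5, 2]
R6 ← R6 + (1/5)·R1: [0, 12/5, -28/5, 19/5, 3]
R3 ← R3 + (14/3)·R2: [0, 0, 20, 20/3, 16/3]
R4 ← R4 + (4/3)·R2: [0, 0, 12, 1/3, 5/3]
R5 ← R5 − (6)·R2: [0, 0, -22, -17, -10]
R6 ← R6 − (4)·R2: [0, 0, -20, -5, -5]
R4 ← R4 − (3/5)·R3: [0, 0, 0, -11/3, -23/15]
R5 ← R5 + (11/10)·R3: [0, 0, 0, -29/3, -62/15]
R6 ← R6 + R3: [0, 0, 0, 5/3, 1/3]
R5 ← R5 − (29/11)·R4: [0, 0, 0, 0, -1/11]
R6 ← R6 + (5/11)·R4: [0, 0, 0, 0, -4/11]
R6 ← R6 − (4)·R5: [0, 0, 0, 0, 0]
Echelon form has 5 nonzero rows, so rank(A) = 5.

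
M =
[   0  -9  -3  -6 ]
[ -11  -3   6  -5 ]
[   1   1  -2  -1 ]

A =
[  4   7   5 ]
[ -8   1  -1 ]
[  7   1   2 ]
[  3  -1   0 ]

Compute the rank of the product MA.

First compute MA:
[[ 33,  -6,   3],
 [  7, -69, -40],
 [-21,   7,   0]]
Now row reduce the product.
R2 ← R2 − (7/33)·R1: [0, -745/11, -447/11]
R3 ← R3 + (7/11)·R1: [0, 35/11, 21/11]
R3 ← R3 + (7/149)·R2: [0, 0, 0]
2 nonzero rows, so rank(MA) = 2.

2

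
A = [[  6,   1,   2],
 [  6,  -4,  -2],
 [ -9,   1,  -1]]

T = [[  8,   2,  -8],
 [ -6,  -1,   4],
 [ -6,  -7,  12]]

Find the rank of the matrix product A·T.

2

First compute AT:
[[ 30,  -3, -20],
 [ 84,  30, -88],
 [-72, -12,  64]]
Now row reduce the product.
R2 ← R2 − (14/5)·R1: [0, 192/5, -32]
R3 ← R3 + (12/5)·R1: [0, -96/5, 16]
R3 ← R3 + (1/2)·R2: [0, 0, 0]
2 nonzero rows, so rank(AT) = 2.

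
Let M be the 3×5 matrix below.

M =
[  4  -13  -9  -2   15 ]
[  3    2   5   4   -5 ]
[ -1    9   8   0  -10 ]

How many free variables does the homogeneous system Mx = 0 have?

Row reduce to echelon form.
R2 ← R2 − (3/4)·R1: [0, 47/4, 47/4, 11/2, -65/4]
R3 ← R3 + (1/4)·R1: [0, 23/4, 23/4, -1/2, -25/4]
R3 ← R3 − (23/47)·R2: [0, 0, 0, -150/47, 80/47]
3 nonzero rows, so rank(M) = 3.
M has 5 columns; by rank–nullity, nullity = 5 − 3 = 2.

2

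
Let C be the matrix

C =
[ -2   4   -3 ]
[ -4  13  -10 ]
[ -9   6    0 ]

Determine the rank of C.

3

Row reduce to echelon form.
R2 ← R2 − (2)·R1: [0, 5, -4]
R3 ← R3 − (9/2)·R1: [0, -12, 27/2]
R3 ← R3 + (12/5)·R2: [0, 0, 39/10]
Echelon form has 3 nonzero rows, so rank(C) = 3.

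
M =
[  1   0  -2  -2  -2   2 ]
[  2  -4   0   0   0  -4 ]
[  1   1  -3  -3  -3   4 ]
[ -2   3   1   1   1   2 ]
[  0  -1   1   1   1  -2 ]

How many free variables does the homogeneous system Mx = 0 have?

Row reduce to echelon form.
R2 ← R2 − (2)·R1: [0, -4, 4, 4, 4, -8]
R3 ← R3 − R1: [0, 1, -1, -1, -1, 2]
R4 ← R4 + (2)·R1: [0, 3, -3, -3, -3, 6]
R3 ← R3 + (1/4)·R2: [0, 0, 0, 0, 0, 0]
R4 ← R4 + (3/4)·R2: [0, 0, 0, 0, 0, 0]
R5 ← R5 − (1/4)·R2: [0, 0, 0, 0, 0, 0]
2 nonzero rows, so rank(M) = 2.
M has 6 columns; by rank–nullity, nullity = 6 − 2 = 4.

4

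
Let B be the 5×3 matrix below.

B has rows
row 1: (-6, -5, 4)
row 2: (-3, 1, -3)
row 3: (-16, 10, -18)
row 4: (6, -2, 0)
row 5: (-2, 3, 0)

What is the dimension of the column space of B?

Row reduce to echelon form.
R2 ← R2 − (1/2)·R1: [0, 7/2, -5]
R3 ← R3 − (8/3)·R1: [0, 70/3, -86/3]
R4 ← R4 + R1: [0, -7, 4]
R5 ← R5 − (1/3)·R1: [0, 14/3, -4/3]
R3 ← R3 − (20/3)·R2: [0, 0, 14/3]
R4 ← R4 + (2)·R2: [0, 0, -6]
R5 ← R5 − (4/3)·R2: [0, 0, 16/3]
R4 ← R4 + (9/7)·R3: [0, 0, 0]
R5 ← R5 − (8/7)·R3: [0, 0, 0]
Echelon form has 3 nonzero rows, so rank(B) = 3.
The column space has dimension equal to the rank: 3.

3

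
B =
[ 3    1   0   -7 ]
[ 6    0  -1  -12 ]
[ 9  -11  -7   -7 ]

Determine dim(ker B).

2

Row reduce to echelon form.
R2 ← R2 − (2)·R1: [0, -2, -1, 2]
R3 ← R3 − (3)·R1: [0, -14, -7, 14]
R3 ← R3 − (7)·R2: [0, 0, 0, 0]
2 nonzero rows, so rank(B) = 2.
B has 4 columns; by rank–nullity, nullity = 4 − 2 = 2.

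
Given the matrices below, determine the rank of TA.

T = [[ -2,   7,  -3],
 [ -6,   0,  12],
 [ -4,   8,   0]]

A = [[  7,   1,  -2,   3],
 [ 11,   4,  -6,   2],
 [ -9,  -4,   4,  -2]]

First compute TA:
[[ 90,  38, -50,  14],
 [-150, -54,  60, -42],
 [ 60,  28, -40,   4]]
Now row reduce the product.
R2 ← R2 + (5/3)·R1: [0, 28/3, -70/3, -56/3]
R3 ← R3 − (2/3)·R1: [0, 8/3, -20/3, -16/3]
R3 ← R3 − (2/7)·R2: [0, 0, 0, 0]
2 nonzero rows, so rank(TA) = 2.

2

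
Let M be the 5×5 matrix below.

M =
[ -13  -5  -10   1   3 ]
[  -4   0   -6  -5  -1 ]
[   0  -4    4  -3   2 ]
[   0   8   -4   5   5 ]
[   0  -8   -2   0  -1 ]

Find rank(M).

Row reduce to echelon form.
R2 ← R2 − (4/13)·R1: [0, 20/13, -38/13, -69/13, -25/13]
R3 ← R3 + (13/5)·R2: [0, 0, -18/5, -84/5, -3]
R4 ← R4 − (26/5)·R2: [0, 0, 56/5, 163/5, 15]
R5 ← R5 + (26/5)·R2: [0, 0, -86/5, -138/5, -11]
R4 ← R4 + (28/9)·R3: [0, 0, 0, -59/3, 17/3]
R5 ← R5 − (43/9)·R3: [0, 0, 0, 158/3, 10/3]
R5 ← R5 + (158/59)·R4: [0, 0, 0, 0, 1092/59]
Echelon form has 5 nonzero rows, so rank(M) = 5.

5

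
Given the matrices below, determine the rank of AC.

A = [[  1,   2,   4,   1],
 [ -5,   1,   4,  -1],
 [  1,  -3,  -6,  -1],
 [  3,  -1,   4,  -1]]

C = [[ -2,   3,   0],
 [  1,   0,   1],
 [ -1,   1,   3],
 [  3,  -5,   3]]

3

First compute AC:
[[ -1,   2,  17],
 [  4,  -6,  10],
 [ -2,   2, -24],
 [-14,  18,   8]]
Now row reduce the product.
R2 ← R2 + (4)·R1: [0, 2, 78]
R3 ← R3 − (2)·R1: [0, -2, -58]
R4 ← R4 − (14)·R1: [0, -10, -230]
R3 ← R3 + R2: [0, 0, 20]
R4 ← R4 + (5)·R2: [0, 0, 160]
R4 ← R4 − (8)·R3: [0, 0, 0]
3 nonzero rows, so rank(AC) = 3.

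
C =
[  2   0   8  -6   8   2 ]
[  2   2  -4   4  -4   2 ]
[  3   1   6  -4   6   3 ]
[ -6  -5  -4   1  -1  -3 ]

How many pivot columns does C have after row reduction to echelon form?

3

Row reduce to echelon form.
R2 ← R2 − R1: [0, 2, -12, 10, -12, 0]
R3 ← R3 − (3/2)·R1: [0, 1, -6, 5, -6, 0]
R4 ← R4 + (3)·R1: [0, -5, 20, -17, 23, 3]
R3 ← R3 − (1/2)·R2: [0, 0, 0, 0, 0, 0]
R4 ← R4 + (5/2)·R2: [0, 0, -10, 8, -7, 3]
Swap R3 ↔ R4
Echelon form has 3 nonzero rows, so rank(C) = 3.
Each nonzero row contributes one pivot column: 3 pivot columns.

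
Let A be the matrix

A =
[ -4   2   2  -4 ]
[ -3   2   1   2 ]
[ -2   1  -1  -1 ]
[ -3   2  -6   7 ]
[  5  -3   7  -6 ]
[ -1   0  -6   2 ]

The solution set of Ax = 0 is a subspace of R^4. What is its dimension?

Row reduce to echelon form.
R2 ← R2 − (3/4)·R1: [0, 1/2, -1/2, 5]
R3 ← R3 − (1/2)·R1: [0, 0, -2, 1]
R4 ← R4 − (3/4)·R1: [0, 1/2, -15/2, 10]
R5 ← R5 + (5/4)·R1: [0, -1/2, 19/2, -11]
R6 ← R6 − (1/4)·R1: [0, -1/2, -13/2, 3]
R4 ← R4 − R2: [0, 0, -7, 5]
R5 ← R5 + R2: [0, 0, 9, -6]
R6 ← R6 + R2: [0, 0, -7, 8]
R4 ← R4 − (7/2)·R3: [0, 0, 0, 3/2]
R5 ← R5 + (9/2)·R3: [0, 0, 0, -3/2]
R6 ← R6 − (7/2)·R3: [0, 0, 0, 9/2]
R5 ← R5 + R4: [0, 0, 0, 0]
R6 ← R6 − (3)·R4: [0, 0, 0, 0]
4 nonzero rows, so rank(A) = 4.
A has 4 columns; by rank–nullity, nullity = 4 − 4 = 0.

0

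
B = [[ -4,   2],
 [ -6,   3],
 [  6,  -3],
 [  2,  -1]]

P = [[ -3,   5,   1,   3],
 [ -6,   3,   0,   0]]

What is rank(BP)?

1

First compute BP:
[[  0, -14,  -4, -12],
 [  0, -21,  -6, -18],
 [  0,  21,   6,  18],
 [  0,   7,   2,   6]]
Now row reduce the product.
R2 ← R2 − (3/2)·R1: [0, 0, 0, 0]
R3 ← R3 + (3/2)·R1: [0, 0, 0, 0]
R4 ← R4 + (1/2)·R1: [0, 0, 0, 0]
1 nonzero row, so rank(BP) = 1.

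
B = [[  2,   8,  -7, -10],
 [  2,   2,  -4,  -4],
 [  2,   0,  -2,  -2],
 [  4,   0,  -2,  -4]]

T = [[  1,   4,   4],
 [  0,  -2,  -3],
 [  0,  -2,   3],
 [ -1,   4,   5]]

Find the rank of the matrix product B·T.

First compute BT:
[[ 12, -34, -87],
 [  6,  -4, -30],
 [  4,   4,  -8],
 [  8,   4, -10]]
Now row reduce the product.
R2 ← R2 − (1/2)·R1: [0, 13, 27/2]
R3 ← R3 − (1/3)·R1: [0, 46/3, 21]
R4 ← R4 − (2/3)·R1: [0, 80/3, 48]
R3 ← R3 − (46/39)·R2: [0, 0, 66/13]
R4 ← R4 − (80/39)·R2: [0, 0, 264/13]
R4 ← R4 − (4)·R3: [0, 0, 0]
3 nonzero rows, so rank(BT) = 3.

3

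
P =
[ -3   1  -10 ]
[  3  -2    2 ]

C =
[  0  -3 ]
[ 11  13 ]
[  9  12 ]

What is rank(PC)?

First compute PC:
[[-79, -98],
 [ -4, -11]]
Now row reduce the product.
R2 ← R2 − (4/79)·R1: [0, -477/79]
2 nonzero rows, so rank(PC) = 2.

2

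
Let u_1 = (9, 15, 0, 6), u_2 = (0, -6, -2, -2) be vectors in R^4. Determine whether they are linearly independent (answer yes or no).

yes

Form the matrix with these vectors as rows and row reduce.
2 nonzero rows, so the 2 vectors span a space of dimension 2.
Since 2 = 2, the vectors are linearly independent.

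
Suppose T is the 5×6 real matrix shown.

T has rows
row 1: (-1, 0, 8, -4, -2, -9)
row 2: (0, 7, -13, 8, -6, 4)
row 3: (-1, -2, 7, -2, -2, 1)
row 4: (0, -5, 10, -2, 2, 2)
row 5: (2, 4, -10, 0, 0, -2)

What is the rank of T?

Row reduce to echelon form.
R3 ← R3 − R1: [0, -2, -1, 2, 0, 10]
R5 ← R5 + (2)·R1: [0, 4, 6, -8, -4, -20]
R3 ← R3 + (2/7)·R2: [0, 0, -33/7, 30/7, -12/7, 78/7]
R4 ← R4 + (5/7)·R2: [0, 0, 5/7, 26/7, -16/7, 34/7]
R5 ← R5 − (4/7)·R2: [0, 0, 94/7, -88/7, -4/7, -156/7]
R4 ← R4 + (5/33)·R3: [0, 0, 0, 48/11, -28/11, 72/11]
R5 ← R5 + (94/33)·R3: [0, 0, 0, -4/11, -60/11, 104/11]
R5 ← R5 + (1/12)·R4: [0, 0, 0, 0, -17/3, 10]
Echelon form has 5 nonzero rows, so rank(T) = 5.

5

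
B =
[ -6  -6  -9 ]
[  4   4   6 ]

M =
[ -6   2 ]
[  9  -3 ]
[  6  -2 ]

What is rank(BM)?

First compute BM:
[[-72,  24],
 [ 48, -16]]
Now row reduce the product.
R2 ← R2 + (2/3)·R1: [0, 0]
1 nonzero row, so rank(BM) = 1.

1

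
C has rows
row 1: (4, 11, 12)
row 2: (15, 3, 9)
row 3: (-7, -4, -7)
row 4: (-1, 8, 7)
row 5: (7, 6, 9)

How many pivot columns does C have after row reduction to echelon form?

3

Row reduce to echelon form.
R2 ← R2 − (15/4)·R1: [0, -153/4, -36]
R3 ← R3 + (7/4)·R1: [0, 61/4, 14]
R4 ← R4 + (1/4)·R1: [0, 43/4, 10]
R5 ← R5 − (7/4)·R1: [0, -53/4, -12]
R3 ← R3 + (61/153)·R2: [0, 0, -6/17]
R4 ← R4 + (43/153)·R2: [0, 0, -2/17]
R5 ← R5 − (53/153)·R2: [0, 0, 8/17]
R4 ← R4 − (1/3)·R3: [0, 0, 0]
R5 ← R5 + (4/3)·R3: [0, 0, 0]
Echelon form has 3 nonzero rows, so rank(C) = 3.
Each nonzero row contributes one pivot column: 3 pivot columns.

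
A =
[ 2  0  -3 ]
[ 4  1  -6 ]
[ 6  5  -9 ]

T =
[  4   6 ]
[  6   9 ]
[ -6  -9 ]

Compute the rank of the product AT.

First compute AT:
[[ 26,  39],
 [ 58,  87],
 [108, 162]]
Now row reduce the product.
R2 ← R2 − (29/13)·R1: [0, 0]
R3 ← R3 − (54/13)·R1: [0, 0]
1 nonzero row, so rank(AT) = 1.

1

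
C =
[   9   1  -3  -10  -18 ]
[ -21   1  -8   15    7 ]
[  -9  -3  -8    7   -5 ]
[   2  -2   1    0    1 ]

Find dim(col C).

3

Row reduce to echelon form.
R2 ← R2 + (7/3)·R1: [0, 10/3, -15, -25/3, -35]
R3 ← R3 + R1: [0, -2, -11, -3, -23]
R4 ← R4 − (2/9)·R1: [0, -20/9, 5/3, 20/9, 5]
R3 ← R3 + (3/5)·R2: [0, 0, -20, -8, -44]
R4 ← R4 + (2/3)·R2: [0, 0, -25/3, -10/3, -55/3]
R4 ← R4 − (5/12)·R3: [0, 0, 0, 0, 0]
Echelon form has 3 nonzero rows, so rank(C) = 3.
The column space has dimension equal to the rank: 3.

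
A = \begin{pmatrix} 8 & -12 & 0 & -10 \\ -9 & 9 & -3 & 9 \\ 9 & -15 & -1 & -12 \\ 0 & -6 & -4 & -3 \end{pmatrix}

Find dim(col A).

Row reduce to echelon form.
R2 ← R2 + (9/8)·R1: [0, -9/2, -3, -9/4]
R3 ← R3 − (9/8)·R1: [0, -3/2, -1, -3/4]
R3 ← R3 − (1/3)·R2: [0, 0, 0, 0]
R4 ← R4 − (4/3)·R2: [0, 0, 0, 0]
Echelon form has 2 nonzero rows, so rank(A) = 2.
The column space has dimension equal to the rank: 2.

2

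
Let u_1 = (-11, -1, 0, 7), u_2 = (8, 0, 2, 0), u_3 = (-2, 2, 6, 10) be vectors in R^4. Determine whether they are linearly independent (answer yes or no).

yes

Form the matrix with these vectors as rows and row reduce.
R2 ← R2 + (8/11)·R1: [0, -8/11, 2, 56/11]
R3 ← R3 − (2/11)·R1: [0, 24/11, 6, 96/11]
R3 ← R3 + (3)·R2: [0, 0, 12, 24]
3 nonzero rows, so the 3 vectors span a space of dimension 3.
Since 3 = 3, the vectors are linearly independent.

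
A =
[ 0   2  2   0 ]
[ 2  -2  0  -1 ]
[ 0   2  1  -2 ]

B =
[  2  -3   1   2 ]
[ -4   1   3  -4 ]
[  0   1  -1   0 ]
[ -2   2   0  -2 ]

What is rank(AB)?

2

First compute AB:
[[ -8,   4,   4,  -8],
 [ 14, -10,  -4,  14],
 [ -4,  -1,   5,  -4]]
Now row reduce the product.
R2 ← R2 + (7/4)·R1: [0, -3, 3, 0]
R3 ← R3 − (1/2)·R1: [0, -3, 3, 0]
R3 ← R3 − R2: [0, 0, 0, 0]
2 nonzero rows, so rank(AB) = 2.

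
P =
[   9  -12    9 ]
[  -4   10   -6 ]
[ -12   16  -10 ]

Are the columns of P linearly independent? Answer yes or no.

Row reduce P to echelon form.
R2 ← R2 + (4/9)·R1: [0, 14/3, -2]
R3 ← R3 + (4/3)·R1: [0, 0, 2]
3 pivots among 3 columns.
Every column is a pivot column, so the columns are linearly independent.

yes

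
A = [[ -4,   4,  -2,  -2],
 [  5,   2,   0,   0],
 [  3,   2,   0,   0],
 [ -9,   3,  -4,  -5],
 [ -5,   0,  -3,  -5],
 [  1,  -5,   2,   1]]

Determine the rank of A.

Row reduce to echelon form.
R2 ← R2 + (5/4)·R1: [0, 7, -5/2, -5/2]
R3 ← R3 + (3/4)·R1: [0, 5, -3/2, -3/2]
R4 ← R4 − (9/4)·R1: [0, -6, 1/2, -1/2]
R5 ← R5 − (5/4)·R1: [0, -5, -1/2, -5/2]
R6 ← R6 + (1/4)·R1: [0, -4, 3/2, 1/2]
R3 ← R3 − (5/7)·R2: [0, 0, 2/7, 2/7]
R4 ← R4 + (6/7)·R2: [0, 0, -23/14, -37/14]
R5 ← R5 + (5/7)·R2: [0, 0, -16/7, -30/7]
R6 ← R6 + (4/7)·R2: [0, 0, 1/14, -13/14]
R4 ← R4 + (23/4)·R3: [0, 0, 0, -1]
R5 ← R5 + (8)·R3: [0, 0, 0, -2]
R6 ← R6 − (1/4)·R3: [0, 0, 0, -1]
R5 ← R5 − (2)·R4: [0, 0, 0, 0]
R6 ← R6 − R4: [0, 0, 0, 0]
Echelon form has 4 nonzero rows, so rank(A) = 4.

4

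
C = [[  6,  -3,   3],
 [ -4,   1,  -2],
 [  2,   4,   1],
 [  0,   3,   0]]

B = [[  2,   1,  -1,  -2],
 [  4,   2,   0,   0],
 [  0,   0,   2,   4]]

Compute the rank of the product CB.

1

First compute CB:
[[  0,   0,   0,   0],
 [ -4,  -2,   0,   0],
 [ 20,  10,   0,   0],
 [ 12,   6,   0,   0]]
Now row reduce the product.
Swap R1 ↔ R2
R3 ← R3 + (5)·R1: [0, 0, 0, 0]
R4 ← R4 + (3)·R1: [0, 0, 0, 0]
1 nonzero row, so rank(CB) = 1.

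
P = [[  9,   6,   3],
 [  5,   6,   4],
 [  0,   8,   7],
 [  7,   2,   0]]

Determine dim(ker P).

1

Row reduce to echelon form.
R2 ← R2 − (5/9)·R1: [0, 8/3, 7/3]
R4 ← R4 − (7/9)·R1: [0, -8/3, -7/3]
R3 ← R3 − (3)·R2: [0, 0, 0]
R4 ← R4 + R2: [0, 0, 0]
2 nonzero rows, so rank(P) = 2.
P has 3 columns; by rank–nullity, nullity = 3 − 2 = 1.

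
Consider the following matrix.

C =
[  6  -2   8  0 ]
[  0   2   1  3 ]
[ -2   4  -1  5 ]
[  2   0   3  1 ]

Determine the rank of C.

2

Row reduce to echelon form.
R3 ← R3 + (1/3)·R1: [0, 10/3, 5/3, 5]
R4 ← R4 − (1/3)·R1: [0, 2/3, 1/3, 1]
R3 ← R3 − (5/3)·R2: [0, 0, 0, 0]
R4 ← R4 − (1/3)·R2: [0, 0, 0, 0]
Echelon form has 2 nonzero rows, so rank(C) = 2.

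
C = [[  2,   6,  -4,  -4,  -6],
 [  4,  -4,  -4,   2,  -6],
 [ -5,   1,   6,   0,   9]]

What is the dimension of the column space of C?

2

Row reduce to echelon form.
R2 ← R2 − (2)·R1: [0, -16, 4, 10, 6]
R3 ← R3 + (5/2)·R1: [0, 16, -4, -10, -6]
R3 ← R3 + R2: [0, 0, 0, 0, 0]
Echelon form has 2 nonzero rows, so rank(C) = 2.
The column space has dimension equal to the rank: 2.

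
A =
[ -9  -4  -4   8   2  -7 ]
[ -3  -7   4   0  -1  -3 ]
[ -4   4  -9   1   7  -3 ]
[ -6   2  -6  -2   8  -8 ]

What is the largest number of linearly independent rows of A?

4

Row reduce to echelon form.
R2 ← R2 − (1/3)·R1: [0, -17/3, 16/3, -8/3, -5/3, -2/3]
R3 ← R3 − (4/9)·R1: [0, 52/9, -65/9, -23/9, 55/9, 1/9]
R4 ← R4 − (2/3)·R1: [0, 14/3, -10/3, -22/3, 20/3, -10/3]
R3 ← R3 + (52/51)·R2: [0, 0, -91/51, -269/51, 75/17, -29/51]
R4 ← R4 + (14/17)·R2: [0, 0, 18/17, -162/17, 90/17, -66/17]
R4 ← R4 + (54/91)·R3: [0, 0, 0, -1152/91, 720/91, -384/91]
Echelon form has 4 nonzero rows, so rank(A) = 4.
The rank gives the maximum number of linearly independent rows: 4.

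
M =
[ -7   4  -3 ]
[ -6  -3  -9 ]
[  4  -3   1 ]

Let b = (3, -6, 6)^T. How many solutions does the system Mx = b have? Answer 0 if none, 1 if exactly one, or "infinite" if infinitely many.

0

Row reduce the augmented matrix [M | b].
R2 ← R2 − (6/7)·R1: [0, -45/7, -45/7, -60/7]
R3 ← R3 + (4/7)·R1: [0, -5/7, -5/7, 54/7]
R3 ← R3 − (1/9)·R2: [0, 0, 0, 26/3]
The echelon form has 3 nonzero rows; the last pivot sits in the augmented column, so rank(M) = 2 but rank([M|b]) = 3.
Since the ranks differ, the system is inconsistent.
It has no solutions.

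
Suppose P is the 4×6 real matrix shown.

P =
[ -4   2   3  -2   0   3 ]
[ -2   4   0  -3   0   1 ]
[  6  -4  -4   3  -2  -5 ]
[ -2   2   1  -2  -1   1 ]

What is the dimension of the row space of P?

3

Row reduce to echelon form.
R2 ← R2 − (1/2)·R1: [0, 3, -3/2, -2, 0, -1/2]
R3 ← R3 + (3/2)·R1: [0, -1, 1/2, 0, -2, -1/2]
R4 ← R4 − (1/2)·R1: [0, 1, -1/2, -1, -1, -1/2]
R3 ← R3 + (1/3)·R2: [0, 0, 0, -2/3, -2, -2/3]
R4 ← R4 − (1/3)·R2: [0, 0, 0, -1/3, -1, -1/3]
R4 ← R4 − (1/2)·R3: [0, 0, 0, 0, 0, 0]
Echelon form has 3 nonzero rows, so rank(P) = 3.
The row space has dimension equal to the rank: 3.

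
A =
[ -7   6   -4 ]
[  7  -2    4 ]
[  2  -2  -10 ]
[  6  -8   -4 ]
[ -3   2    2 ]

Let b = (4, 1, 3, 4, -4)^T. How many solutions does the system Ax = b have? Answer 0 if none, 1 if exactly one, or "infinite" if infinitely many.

0

Row reduce the augmented matrix [A | b].
R2 ← R2 + R1: [0, 4, 0, 5]
R3 ← R3 + (2/7)·R1: [0, -2/7, -78/7, 29/7]
R4 ← R4 + (6/7)·R1: [0, -20/7, -52/7, 52/7]
R5 ← R5 − (3/7)·R1: [0, -4/7, 26/7, -40/7]
R3 ← R3 + (1/14)·R2: [0, 0, -78/7, 9/2]
R4 ← R4 + (5/7)·R2: [0, 0, -52/7, 11]
R5 ← R5 + (1/7)·R2: [0, 0, 26/7, -5]
R4 ← R4 − (2/3)·R3: [0, 0, 0, 8]
R5 ← R5 + (1/3)·R3: [0, 0, 0, -7/2]
R5 ← R5 + (7/16)·R4: [0, 0, 0, 0]
The echelon form has 4 nonzero rows; the last pivot sits in the augmented column, so rank(A) = 3 but rank([A|b]) = 4.
Since the ranks differ, the system is inconsistent.
It has no solutions.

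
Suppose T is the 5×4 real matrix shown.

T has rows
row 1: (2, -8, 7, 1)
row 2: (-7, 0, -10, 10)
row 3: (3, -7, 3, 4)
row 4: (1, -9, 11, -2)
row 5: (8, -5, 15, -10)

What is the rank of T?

Row reduce to echelon form.
R2 ← R2 + (7/2)·R1: [0, -28, 29/2, 27/2]
R3 ← R3 − (3/2)·R1: [0, 5, -15/2, 5/2]
R4 ← R4 − (1/2)·R1: [0, -5, 15/2, -5/2]
R5 ← R5 − (4)·R1: [0, 27, -13, -14]
R3 ← R3 + (5/28)·R2: [0, 0, -275/56, 275/56]
R4 ← R4 − (5/28)·R2: [0, 0, 275/56, -275/56]
R5 ← R5 + (27/28)·R2: [0, 0, 55/56, -55/56]
R4 ← R4 + R3: [0, 0, 0, 0]
R5 ← R5 + (1/5)·R3: [0, 0, 0, 0]
Echelon form has 3 nonzero rows, so rank(T) = 3.

3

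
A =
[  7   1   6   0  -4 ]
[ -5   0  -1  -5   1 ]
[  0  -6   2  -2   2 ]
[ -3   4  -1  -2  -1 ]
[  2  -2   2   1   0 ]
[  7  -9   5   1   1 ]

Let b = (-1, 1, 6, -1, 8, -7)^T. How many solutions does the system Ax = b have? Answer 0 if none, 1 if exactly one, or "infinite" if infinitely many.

0

Row reduce the augmented matrix [A | b].
R2 ← R2 + (5/7)·R1: [0, 5/7, 23/7, -5, -13/7, 2/7]
R4 ← R4 + (3/7)·R1: [0, 31/7, 11/7, -2, -19/7, -10/7]
R5 ← R5 − (2/7)·R1: [0, -16/7, 2/7, 1, 8/7, 58/7]
R6 ← R6 − R1: [0, -10, -1, 1, 5, -6]
R3 ← R3 + (42/5)·R2: [0, 0, 148/5, -44, -68/5, 42/5]
R4 ← R4 − (31/5)·R2: [0, 0, -94/5, 29, 44/5, -16/5]
R5 ← R5 + (16/5)·R2: [0, 0, 54/5, -15, -24/5, 46/5]
R6 ← R6 + (14)·R2: [0, 0, 45, -69, -21, -2]
R4 ← R4 + (47/74)·R3: [0, 0, 0, 39/37, 6/37, 79/37]
R5 ← R5 − (27/74)·R3: [0, 0, 0, 39/37, 6/37, 227/37]
R6 ← R6 − (225/148)·R3: [0, 0, 0, -78/37, -12/37, -1093/74]
R5 ← R5 − R4: [0, 0, 0, 0, 0, 4]
R6 ← R6 + (2)·R4: [0, 0, 0, 0, 0, -21/2]
R6 ← R6 + (21/8)·R5: [0, 0, 0, 0, 0, 0]
The echelon form has 5 nonzero rows; the last pivot sits in the augmented column, so rank(A) = 4 but rank([A|b]) = 5.
Since the ranks differ, the system is inconsistent.
It has no solutions.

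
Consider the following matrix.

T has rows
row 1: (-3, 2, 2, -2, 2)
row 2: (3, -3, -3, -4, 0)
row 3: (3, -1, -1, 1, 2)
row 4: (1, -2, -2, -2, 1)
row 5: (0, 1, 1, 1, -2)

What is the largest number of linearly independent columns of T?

Row reduce to echelon form.
R2 ← R2 + R1: [0, -1, -1, -6, 2]
R3 ← R3 + R1: [0, 1, 1, -1, 4]
R4 ← R4 + (1/3)·R1: [0, -4/3, -4/3, -8/3, 5/3]
R3 ← R3 + R2: [0, 0, 0, -7, 6]
R4 ← R4 − (4/3)·R2: [0, 0, 0, 16/3, -1]
R5 ← R5 + R2: [0, 0, 0, -5, 0]
R4 ← R4 + (16/21)·R3: [0, 0, 0, 0, 25/7]
R5 ← R5 − (5/7)·R3: [0, 0, 0, 0, -30/7]
R5 ← R5 + (6/5)·R4: [0, 0, 0, 0, 0]
Echelon form has 4 nonzero rows, so rank(T) = 4.
The rank gives the maximum number of linearly independent columns: 4.

4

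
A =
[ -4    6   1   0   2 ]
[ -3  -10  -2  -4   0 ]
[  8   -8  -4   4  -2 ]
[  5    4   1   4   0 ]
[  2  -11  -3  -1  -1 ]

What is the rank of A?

Row reduce to echelon form.
R2 ← R2 − (3/4)·R1: [0, -29/2, -11/4, -4, -3/2]
R3 ← R3 + (2)·R1: [0, 4, -2, 4, 2]
R4 ← R4 + (5/4)·R1: [0, 23/2, 9/4, 4, 5/2]
R5 ← R5 + (1/2)·R1: [0, -8, -5/2, -1, 0]
R3 ← R3 + (8/29)·R2: [0, 0, -80/29, 84/29, 46/29]
R4 ← R4 + (23/29)·R2: [0, 0, 2/29, 24/29, 38/29]
R5 ← R5 − (16/29)·R2: [0, 0, -57/58, 35/29, 24/29]
R4 ← R4 + (1/40)·R3: [0, 0, 0, 9/10, 27/20]
R5 ← R5 − (57/160)·R3: [0, 0, 0, 7/40, 21/80]
R5 ← R5 − (7/36)·R4: [0, 0, 0, 0, 0]
Echelon form has 4 nonzero rows, so rank(A) = 4.

4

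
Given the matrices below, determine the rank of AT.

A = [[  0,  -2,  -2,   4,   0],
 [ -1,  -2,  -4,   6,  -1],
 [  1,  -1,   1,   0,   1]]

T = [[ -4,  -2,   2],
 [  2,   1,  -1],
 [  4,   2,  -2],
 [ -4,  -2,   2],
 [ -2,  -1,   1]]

1

First compute AT:
[[-28, -14,  14],
 [-38, -19,  19],
 [ -4,  -2,   2]]
Now row reduce the product.
R2 ← R2 − (19/14)·R1: [0, 0, 0]
R3 ← R3 − (1/7)·R1: [0, 0, 0]
1 nonzero row, so rank(AT) = 1.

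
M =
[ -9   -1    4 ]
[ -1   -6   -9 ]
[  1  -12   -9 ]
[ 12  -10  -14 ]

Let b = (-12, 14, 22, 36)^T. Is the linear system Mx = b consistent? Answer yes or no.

Row reduce the augmented matrix [M | b].
R2 ← R2 − (1/9)·R1: [0, -53/9, -85/9, 46/3]
R3 ← R3 + (1/9)·R1: [0, -109/9, -77/9, 62/3]
R4 ← R4 + (4/3)·R1: [0, -34/3, -26/3, 20]
R3 ← R3 − (109/53)·R2: [0, 0, 576/53, -576/53]
R4 ← R4 − (102/53)·R2: [0, 0, 504/53, -504/53]
R4 ← R4 − (7/8)·R3: [0, 0, 0, 0]
The echelon form has 3 nonzero rows, and every pivot lies in the first 3 columns, so rank(M) = rank([M|b]) = 3.
The system is consistent.

yes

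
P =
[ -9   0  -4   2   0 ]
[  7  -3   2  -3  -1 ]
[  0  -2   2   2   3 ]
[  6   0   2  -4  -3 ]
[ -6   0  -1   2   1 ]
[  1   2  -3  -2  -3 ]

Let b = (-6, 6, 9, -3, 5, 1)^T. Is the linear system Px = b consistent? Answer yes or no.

no

Row reduce the augmented matrix [P | b].
R2 ← R2 + (7/9)·R1: [0, -3, -10/9, -13/9, -1, 4/3]
R4 ← R4 + (2/3)·R1: [0, 0, -2/3, -8/3, -3, -7]
R5 ← R5 − (2/3)·R1: [0, 0, 5/3, 2/3, 1, 9]
R6 ← R6 + (1/9)·R1: [0, 2, -31/9, -16/9, -3, 1/3]
R3 ← R3 − (2/3)·R2: [0, 0, 74/27, 80/27, 11/3, 73/9]
R6 ← R6 + (2/3)·R2: [0, 0, -113/27, -74/27, -11/3, 11/9]
R4 ← R4 + (9/37)·R3: [0, 0, 0, -72/37, -78/37, -186/37]
R5 ← R5 − (45/74)·R3: [0, 0, 0, -42/37, -91/74, 301/74]
R6 ← R6 + (113/74)·R3: [0, 0, 0, 66/37, 143/74, 1007/74]
R5 ← R5 − (7/12)·R4: [0, 0, 0, 0, 0, 7]
R6 ← R6 + (11/12)·R4: [0, 0, 0, 0, 0, 9]
R6 ← R6 − (9/7)·R5: [0, 0, 0, 0, 0, 0]
The echelon form has 5 nonzero rows; the last pivot sits in the augmented column, so rank(P) = 4 but rank([P|b]) = 5.
Since the ranks differ, the system is inconsistent.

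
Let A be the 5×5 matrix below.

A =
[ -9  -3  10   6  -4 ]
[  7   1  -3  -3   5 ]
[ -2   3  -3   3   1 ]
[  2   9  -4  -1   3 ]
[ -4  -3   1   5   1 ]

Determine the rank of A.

Row reduce to echelon form.
R2 ← R2 + (7/9)·R1: [0, -4/3, 43/9, 5/3, 17/9]
R3 ← R3 − (2/9)·R1: [0, 11/3, -47/9, 5/3, 17/9]
R4 ← R4 + (2/9)·R1: [0, 25/3, -16/9, 1/3, 19/9]
R5 ← R5 − (4/9)·R1: [0, -5/3, -31/9, 7/3, 25/9]
R3 ← R3 + (11/4)·R2: [0, 0, 95/12, 25/4, 85/12]
R4 ← R4 + (25/4)·R2: [0, 0, 337/12, 43/4, 167/12]
R5 ← R5 − (5/4)·R2: [0, 0, -113/12, 1/4, 5/12]
R4 ← R4 − (337/95)·R3: [0, 0, 0, -217/19, -213/19]
R5 ← R5 + (113/95)·R3: [0, 0, 0, 146/19, 168/19]
R5 ← R5 + (146/217)·R4: [0, 0, 0, 0, 282/217]
Echelon form has 5 nonzero rows, so rank(A) = 5.

5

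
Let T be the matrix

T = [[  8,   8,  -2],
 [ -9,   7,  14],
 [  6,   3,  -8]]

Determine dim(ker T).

0

Row reduce to echelon form.
R2 ← R2 + (9/8)·R1: [0, 16, 47/4]
R3 ← R3 − (3/4)·R1: [0, -3, -13/2]
R3 ← R3 + (3/16)·R2: [0, 0, -275/64]
3 nonzero rows, so rank(T) = 3.
T has 3 columns; by rank–nullity, nullity = 3 − 3 = 0.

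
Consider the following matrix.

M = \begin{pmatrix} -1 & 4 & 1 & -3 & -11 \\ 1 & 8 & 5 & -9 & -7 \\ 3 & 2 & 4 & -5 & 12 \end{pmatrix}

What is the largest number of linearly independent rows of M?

Row reduce to echelon form.
R2 ← R2 + R1: [0, 12, 6, -12, -18]
R3 ← R3 + (3)·R1: [0, 14, 7, -14, -21]
R3 ← R3 − (7/6)·R2: [0, 0, 0, 0, 0]
Echelon form has 2 nonzero rows, so rank(M) = 2.
The rank gives the maximum number of linearly independent rows: 2.

2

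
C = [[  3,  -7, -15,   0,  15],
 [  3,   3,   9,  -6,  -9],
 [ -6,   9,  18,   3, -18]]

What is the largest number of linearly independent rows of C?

Row reduce to echelon form.
R2 ← R2 − R1: [0, 10, 24, -6, -24]
R3 ← R3 + (2)·R1: [0, -5, -12, 3, 12]
R3 ← R3 + (1/2)·R2: [0, 0, 0, 0, 0]
Echelon form has 2 nonzero rows, so rank(C) = 2.
The rank gives the maximum number of linearly independent rows: 2.

2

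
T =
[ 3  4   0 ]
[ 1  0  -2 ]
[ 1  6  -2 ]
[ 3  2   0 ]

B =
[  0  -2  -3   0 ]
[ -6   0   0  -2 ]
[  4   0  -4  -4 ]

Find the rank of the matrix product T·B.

3

First compute TB:
[[-24,  -6,  -9,  -8],
 [ -8,  -2,   5,   8],
 [-44,  -2,   5,  -4],
 [-12,  -6,  -9,  -4]]
Now row reduce the product.
R2 ← R2 − (1/3)·R1: [0, 0, 8, 32/3]
R3 ← R3 − (11/6)·R1: [0, 9, 43/2, 32/3]
R4 ← R4 − (1/2)·R1: [0, -3, -9/2, 0]
Swap R2 ↔ R3
R4 ← R4 + (1/3)·R2: [0, 0, 8/3, 32/9]
R4 ← R4 − (1/3)·R3: [0, 0, 0, 0]
3 nonzero rows, so rank(TB) = 3.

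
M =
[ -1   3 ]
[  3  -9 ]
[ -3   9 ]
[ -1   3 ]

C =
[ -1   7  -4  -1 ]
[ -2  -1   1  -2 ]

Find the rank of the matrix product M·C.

First compute MC:
[[ -5, -10,   7,  -5],
 [ 15,  30, -21,  15],
 [-15, -30,  21, -15],
 [ -5, -10,   7,  -5]]
Now row reduce the product.
R2 ← R2 + (3)·R1: [0, 0, 0, 0]
R3 ← R3 − (3)·R1: [0, 0, 0, 0]
R4 ← R4 − R1: [0, 0, 0, 0]
1 nonzero row, so rank(MC) = 1.

1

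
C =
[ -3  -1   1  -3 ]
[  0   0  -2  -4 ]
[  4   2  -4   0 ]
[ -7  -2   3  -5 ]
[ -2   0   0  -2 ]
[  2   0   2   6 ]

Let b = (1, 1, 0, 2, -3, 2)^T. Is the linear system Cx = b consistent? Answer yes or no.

Row reduce the augmented matrix [C | b].
R3 ← R3 + (4/3)·R1: [0, 2/3, -8/3, -4, 4/3]
R4 ← R4 − (7/3)·R1: [0, 1/3, 2/3, 2, -1/3]
R5 ← R5 − (2/3)·R1: [0, 2/3, -2/3, 0, -11/3]
R6 ← R6 + (2/3)·R1: [0, -2/3, 8/3, 4, 8/3]
Swap R2 ↔ R3
R4 ← R4 − (1/2)·R2: [0, 0, 2, 4, -1]
R5 ← R5 − R2: [0, 0, 2, 4, -5]
R6 ← R6 + R2: [0, 0, 0, 0, 4]
R4 ← R4 + R3: [0, 0, 0, 0, 0]
R5 ← R5 + R3: [0, 0, 0, 0, -4]
Swap R4 ↔ R5
R6 ← R6 + R4: [0, 0, 0, 0, 0]
The echelon form has 4 nonzero rows; the last pivot sits in the augmented column, so rank(C) = 3 but rank([C|b]) = 4.
Since the ranks differ, the system is inconsistent.

no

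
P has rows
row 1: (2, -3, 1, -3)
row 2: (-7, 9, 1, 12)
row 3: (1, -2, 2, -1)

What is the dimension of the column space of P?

2

Row reduce to echelon form.
R2 ← R2 + (7/2)·R1: [0, -3/2, 9/2, 3/2]
R3 ← R3 − (1/2)·R1: [0, -1/2, 3/2, 1/2]
R3 ← R3 − (1/3)·R2: [0, 0, 0, 0]
Echelon form has 2 nonzero rows, so rank(P) = 2.
The column space has dimension equal to the rank: 2.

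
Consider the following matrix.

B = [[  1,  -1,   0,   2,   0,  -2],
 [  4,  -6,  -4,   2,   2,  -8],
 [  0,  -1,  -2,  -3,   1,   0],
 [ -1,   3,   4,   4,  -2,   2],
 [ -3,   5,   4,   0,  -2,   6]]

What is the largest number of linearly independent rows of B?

Row reduce to echelon form.
R2 ← R2 − (4)·R1: [0, -2, -4, -6, 2, 0]
R4 ← R4 + R1: [0, 2, 4, 6, -2, 0]
R5 ← R5 + (3)·R1: [0, 2, 4, 6, -2, 0]
R3 ← R3 − (1/2)·R2: [0, 0, 0, 0, 0, 0]
R4 ← R4 + R2: [0, 0, 0, 0, 0, 0]
R5 ← R5 + R2: [0, 0, 0, 0, 0, 0]
Echelon form has 2 nonzero rows, so rank(B) = 2.
The rank gives the maximum number of linearly independent rows: 2.

2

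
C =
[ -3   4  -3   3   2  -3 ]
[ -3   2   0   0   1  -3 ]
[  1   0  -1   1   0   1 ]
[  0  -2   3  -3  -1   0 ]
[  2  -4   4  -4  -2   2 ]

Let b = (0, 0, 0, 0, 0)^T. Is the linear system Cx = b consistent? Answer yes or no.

Row reduce the augmented matrix [C | b].
R2 ← R2 − R1: [0, -2, 3, -3, -1, 0, 0]
R3 ← R3 + (1/3)·R1: [0, 4/3, -2, 2, 2/3, 0, 0]
R5 ← R5 + (2/3)·R1: [0, -4/3, 2, -2, -2/3, 0, 0]
R3 ← R3 + (2/3)·R2: [0, 0, 0, 0, 0, 0, 0]
R4 ← R4 − R2: [0, 0, 0, 0, 0, 0, 0]
R5 ← R5 − (2/3)·R2: [0, 0, 0, 0, 0, 0, 0]
The echelon form has 2 nonzero rows, and every pivot lies in the first 6 columns, so rank(C) = rank([C|b]) = 2.
The system is consistent.

yes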